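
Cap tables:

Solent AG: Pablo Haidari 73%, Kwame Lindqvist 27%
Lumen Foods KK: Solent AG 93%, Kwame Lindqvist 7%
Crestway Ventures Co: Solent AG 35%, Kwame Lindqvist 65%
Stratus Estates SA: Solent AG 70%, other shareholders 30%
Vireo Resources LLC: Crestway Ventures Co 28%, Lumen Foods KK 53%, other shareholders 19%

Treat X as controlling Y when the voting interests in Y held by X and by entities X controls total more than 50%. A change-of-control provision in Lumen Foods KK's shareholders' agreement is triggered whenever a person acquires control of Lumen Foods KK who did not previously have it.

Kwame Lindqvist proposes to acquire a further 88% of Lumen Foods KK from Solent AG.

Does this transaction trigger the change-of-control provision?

The purchase adds only to Kwame's holdings (Solent's stake shrinks), so Kwame is the only person who could newly come to control Lumen.
Kwame holds 65% of Crestway, so Kwame controls Crestway.
In Lumen, Kwame's side holds only 7%, not > 50%.
So before the transaction, Kwame does not control Lumen.
After the purchase, Kwame's direct stake in Lumen rises to 7% + 88% = 95%, and Solent's stake falls to 5%.
Kwame holds 95% of Lumen, so Kwame controls Lumen.
Kwame did not control Lumen before and does after, so the clause is triggered.

Yes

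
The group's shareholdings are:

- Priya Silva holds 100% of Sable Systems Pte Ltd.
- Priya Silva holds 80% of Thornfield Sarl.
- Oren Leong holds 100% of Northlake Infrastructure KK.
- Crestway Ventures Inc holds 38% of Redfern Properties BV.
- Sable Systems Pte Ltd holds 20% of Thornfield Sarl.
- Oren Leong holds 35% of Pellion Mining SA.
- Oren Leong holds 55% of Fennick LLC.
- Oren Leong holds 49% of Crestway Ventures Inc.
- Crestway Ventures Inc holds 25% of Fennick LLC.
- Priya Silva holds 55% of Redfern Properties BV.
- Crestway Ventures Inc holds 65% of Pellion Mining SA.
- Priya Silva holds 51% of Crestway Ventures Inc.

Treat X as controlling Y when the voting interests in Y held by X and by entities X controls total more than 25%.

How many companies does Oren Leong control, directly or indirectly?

5

Oren holds 49% of Crestway, so Oren controls Crestway.
Crestway holds 38% of Redfern, so Oren controls Redfern.
Oren and Crestway together hold 55% + 25% = 80% of Fennick, so Oren controls Fennick.
Oren holds 100% of Northlake, so Oren controls Northlake.
Crestway and Oren together hold 65% + 35% = 100% of Pellion, so Oren controls Pellion.
No other company's threshold is met.
Oren controls 5 companies.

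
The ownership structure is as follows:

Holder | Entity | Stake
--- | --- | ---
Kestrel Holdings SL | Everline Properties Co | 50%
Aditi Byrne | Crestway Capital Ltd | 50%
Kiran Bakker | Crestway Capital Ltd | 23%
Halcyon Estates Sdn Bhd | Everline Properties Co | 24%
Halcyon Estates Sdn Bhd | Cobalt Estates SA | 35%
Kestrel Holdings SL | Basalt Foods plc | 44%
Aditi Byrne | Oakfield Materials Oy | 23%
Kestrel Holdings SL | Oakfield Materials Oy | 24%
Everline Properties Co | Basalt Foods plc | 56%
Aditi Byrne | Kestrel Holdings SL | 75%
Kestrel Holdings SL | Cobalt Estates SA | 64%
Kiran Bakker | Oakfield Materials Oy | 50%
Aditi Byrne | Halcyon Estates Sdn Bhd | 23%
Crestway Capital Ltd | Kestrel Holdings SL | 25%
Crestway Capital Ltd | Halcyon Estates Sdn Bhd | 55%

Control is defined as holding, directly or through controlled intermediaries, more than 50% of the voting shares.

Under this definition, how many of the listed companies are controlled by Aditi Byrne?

2

Aditi holds 75% of Kestrel, so Aditi controls Kestrel.
Kestrel holds 64% of Cobalt, so Aditi controls Cobalt.
No other company's threshold is met.
Aditi controls 2 companies.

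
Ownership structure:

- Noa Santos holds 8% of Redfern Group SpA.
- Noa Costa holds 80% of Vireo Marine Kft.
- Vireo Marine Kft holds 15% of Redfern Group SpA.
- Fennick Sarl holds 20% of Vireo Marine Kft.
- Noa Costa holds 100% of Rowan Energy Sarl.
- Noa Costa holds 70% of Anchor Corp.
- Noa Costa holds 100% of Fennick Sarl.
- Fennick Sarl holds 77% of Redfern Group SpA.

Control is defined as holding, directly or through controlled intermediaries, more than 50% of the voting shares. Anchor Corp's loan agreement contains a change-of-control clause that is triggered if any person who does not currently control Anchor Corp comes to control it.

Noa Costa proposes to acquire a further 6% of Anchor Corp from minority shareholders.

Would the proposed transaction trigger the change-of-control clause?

No

The purchase changes only Noa Costa's holdings, so Noa Costa is the only person who could newly come to control Anchor.
Noa Costa holds 70% of Anchor, so Noa Costa controls Anchor.
So Noa Costa already controls Anchor before the transaction.
After the purchase, Noa Costa's direct stake in Anchor rises to 70% + 6% = 76%.
Noa Costa controlled Anchor already, so this is not a new person acquiring control; every other person's position is unchanged or reduced.
No new person acquires control, so the clause is not triggered.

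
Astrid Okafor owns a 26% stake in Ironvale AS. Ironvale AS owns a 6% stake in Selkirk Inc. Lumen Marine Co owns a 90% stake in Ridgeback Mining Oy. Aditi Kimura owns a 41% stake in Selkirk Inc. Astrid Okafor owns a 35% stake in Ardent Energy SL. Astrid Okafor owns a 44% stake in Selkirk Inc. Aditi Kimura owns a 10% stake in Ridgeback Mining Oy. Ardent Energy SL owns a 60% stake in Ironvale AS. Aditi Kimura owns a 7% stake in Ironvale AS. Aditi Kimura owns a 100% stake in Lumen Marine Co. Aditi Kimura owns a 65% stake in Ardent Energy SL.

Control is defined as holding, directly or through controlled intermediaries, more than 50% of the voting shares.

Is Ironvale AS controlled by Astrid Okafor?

Astrid's largest direct stake is 44% in Selkirk, which does not meet the threshold, so Astrid controls no company.
In Ironvale, Astrid's side holds only 26%, not > 50%.
So Astrid does not control Ironvale.

No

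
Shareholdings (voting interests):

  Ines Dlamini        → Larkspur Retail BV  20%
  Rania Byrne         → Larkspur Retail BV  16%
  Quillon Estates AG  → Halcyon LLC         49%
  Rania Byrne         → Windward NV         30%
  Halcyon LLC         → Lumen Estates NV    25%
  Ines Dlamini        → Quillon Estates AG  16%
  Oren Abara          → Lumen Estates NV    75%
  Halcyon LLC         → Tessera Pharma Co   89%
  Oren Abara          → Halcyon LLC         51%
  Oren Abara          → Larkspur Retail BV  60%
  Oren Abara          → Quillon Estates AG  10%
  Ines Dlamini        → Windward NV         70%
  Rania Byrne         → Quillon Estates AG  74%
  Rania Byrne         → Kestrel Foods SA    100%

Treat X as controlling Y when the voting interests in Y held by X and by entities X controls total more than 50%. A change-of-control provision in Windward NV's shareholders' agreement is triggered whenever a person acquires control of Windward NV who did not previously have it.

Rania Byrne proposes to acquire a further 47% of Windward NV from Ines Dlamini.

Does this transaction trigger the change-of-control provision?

The purchase adds only to Rania's holdings (Ines's stake shrinks), so Rania is the only person who could newly come to control Windward.
Rania holds 74% of Quillon, so Rania controls Quillon.
Rania holds 100% of Kestrel, so Rania controls Kestrel.
In Windward, Rania's side holds only 30%, not > 50%.
So before the transaction, Rania does not control Windward.
After the purchase, Rania's direct stake in Windward rises to 30% + 47% = 77%, and Ines's stake falls to 23%.
Rania holds 77% of Windward, so Rania controls Windward.
Rania did not control Windward before and does after, so the clause is triggered.

Yes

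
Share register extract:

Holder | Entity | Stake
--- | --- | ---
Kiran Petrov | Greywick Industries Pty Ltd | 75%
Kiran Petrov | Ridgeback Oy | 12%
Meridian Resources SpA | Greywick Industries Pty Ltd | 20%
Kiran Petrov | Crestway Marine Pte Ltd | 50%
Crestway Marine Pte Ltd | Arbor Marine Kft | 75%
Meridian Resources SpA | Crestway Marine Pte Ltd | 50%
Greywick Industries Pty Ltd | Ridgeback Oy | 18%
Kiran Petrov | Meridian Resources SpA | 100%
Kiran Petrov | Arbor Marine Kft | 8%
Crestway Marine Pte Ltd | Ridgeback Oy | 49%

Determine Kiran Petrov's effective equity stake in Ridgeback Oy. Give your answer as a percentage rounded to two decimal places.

Kiran reaches Ridgeback along 5 paths.
Direct stake: 12% = 12%.
Via Meridian → Crestway: 100% × 50% × 49% = 24.5%.
Via Crestway: 50% × 49% = 24.5%.
Via Meridian → Greywick: 100% × 20% × 18% = 3.6%.
Via Greywick: 75% × 18% = 13.5%.
Total: 12% + 24.5% + 24.5% + 3.6% + 13.5% = 78.1%.
Rounded: 78.10%.

78.10%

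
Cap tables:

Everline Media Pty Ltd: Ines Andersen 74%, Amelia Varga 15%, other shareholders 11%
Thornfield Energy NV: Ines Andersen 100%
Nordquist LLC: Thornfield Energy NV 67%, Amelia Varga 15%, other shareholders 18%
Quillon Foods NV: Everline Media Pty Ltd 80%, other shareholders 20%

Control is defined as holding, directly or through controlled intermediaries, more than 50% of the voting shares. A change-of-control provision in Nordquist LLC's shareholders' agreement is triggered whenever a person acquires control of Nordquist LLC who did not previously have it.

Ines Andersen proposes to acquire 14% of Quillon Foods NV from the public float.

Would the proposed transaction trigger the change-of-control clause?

The purchase changes only Ines's holdings, so Ines is the only person who could newly come to control Nordquist.
Ines holds 100% of Thornfield, so Ines controls Thornfield.
Thornfield holds 67% of Nordquist, so Ines controls Nordquist.
So Ines already controls Nordquist before the transaction.
After the purchase, Ines holds 14% of Quillon directly.
Ines controlled Nordquist already, so this is not a new person acquiring control; every other person's position is unchanged or reduced.
No new person acquires control, so the clause is not triggered.

No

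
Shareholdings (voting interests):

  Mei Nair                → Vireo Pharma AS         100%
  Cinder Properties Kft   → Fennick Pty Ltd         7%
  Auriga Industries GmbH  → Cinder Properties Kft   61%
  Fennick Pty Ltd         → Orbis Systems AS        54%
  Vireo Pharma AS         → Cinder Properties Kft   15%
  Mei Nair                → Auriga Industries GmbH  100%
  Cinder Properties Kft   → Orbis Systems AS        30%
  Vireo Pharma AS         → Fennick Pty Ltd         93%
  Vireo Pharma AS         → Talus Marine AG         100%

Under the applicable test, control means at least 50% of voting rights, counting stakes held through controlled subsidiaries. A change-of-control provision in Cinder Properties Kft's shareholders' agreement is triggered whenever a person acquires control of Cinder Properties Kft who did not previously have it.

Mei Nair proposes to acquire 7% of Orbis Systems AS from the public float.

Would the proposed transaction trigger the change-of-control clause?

The purchase changes only Mei's holdings, so Mei is the only person who could newly come to control Cinder.
Mei holds 100% of Auriga, so Mei controls Auriga.
Mei holds 100% of Vireo, so Mei controls Vireo.
Auriga and Vireo together hold 61% + 15% = 76% of Cinder, so Mei controls Cinder.
So Mei already controls Cinder before the transaction.
After the purchase, Mei holds 7% of Orbis directly.
Mei controlled Cinder already, so this is not a new person acquiring control; every other person's position is unchanged or reduced.
No new person acquires control, so the clause is not triggered.

No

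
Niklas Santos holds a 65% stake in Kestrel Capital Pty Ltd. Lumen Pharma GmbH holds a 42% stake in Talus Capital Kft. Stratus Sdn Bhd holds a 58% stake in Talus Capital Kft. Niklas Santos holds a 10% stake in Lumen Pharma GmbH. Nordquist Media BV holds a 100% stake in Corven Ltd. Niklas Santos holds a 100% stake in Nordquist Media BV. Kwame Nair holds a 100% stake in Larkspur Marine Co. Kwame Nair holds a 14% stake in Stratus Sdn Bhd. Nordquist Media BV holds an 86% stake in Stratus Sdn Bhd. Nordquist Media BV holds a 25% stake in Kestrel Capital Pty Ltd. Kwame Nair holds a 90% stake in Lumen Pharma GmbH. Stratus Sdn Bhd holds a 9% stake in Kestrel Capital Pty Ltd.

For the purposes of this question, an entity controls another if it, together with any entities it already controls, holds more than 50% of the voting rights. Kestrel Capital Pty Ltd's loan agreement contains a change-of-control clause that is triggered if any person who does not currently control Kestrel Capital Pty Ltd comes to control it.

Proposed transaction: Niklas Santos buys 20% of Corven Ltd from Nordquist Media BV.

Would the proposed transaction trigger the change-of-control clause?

No

The purchase adds only to Niklas's holdings (Nordquist's stake shrinks), so Niklas is the only person who could newly come to control Kestrel.
Niklas holds 100% of Nordquist, so Niklas controls Nordquist.
Nordquist holds 86% of Stratus, so Niklas controls Stratus.
Niklas and Nordquist and Stratus together hold 65% + 25% + 9% = 99% of Kestrel, so Niklas controls Kestrel.
So Niklas already controls Kestrel before the transaction.
After the purchase, Niklas holds 20% of Corven directly, and Nordquist's stake falls to 80%.
Niklas controlled Kestrel already, so this is not a new person acquiring control; every other person's position is unchanged or reduced.
No new person acquires control, so the clause is not triggered.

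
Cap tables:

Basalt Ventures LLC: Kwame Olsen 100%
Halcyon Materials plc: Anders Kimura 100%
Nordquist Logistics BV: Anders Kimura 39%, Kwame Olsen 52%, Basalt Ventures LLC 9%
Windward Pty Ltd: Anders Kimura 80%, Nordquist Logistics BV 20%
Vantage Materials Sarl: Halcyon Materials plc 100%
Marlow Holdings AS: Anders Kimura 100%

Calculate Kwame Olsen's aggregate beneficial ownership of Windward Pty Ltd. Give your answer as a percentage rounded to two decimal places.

12.20%

Kwame reaches Windward along 2 paths.
Via Nordquist: 52% × 20% = 10.4%.
Via Basalt → Nordquist: 100% × 9% × 20% = 1.8%.
Total: 10.4% + 1.8% = 12.2%.
Rounded: 12.20%.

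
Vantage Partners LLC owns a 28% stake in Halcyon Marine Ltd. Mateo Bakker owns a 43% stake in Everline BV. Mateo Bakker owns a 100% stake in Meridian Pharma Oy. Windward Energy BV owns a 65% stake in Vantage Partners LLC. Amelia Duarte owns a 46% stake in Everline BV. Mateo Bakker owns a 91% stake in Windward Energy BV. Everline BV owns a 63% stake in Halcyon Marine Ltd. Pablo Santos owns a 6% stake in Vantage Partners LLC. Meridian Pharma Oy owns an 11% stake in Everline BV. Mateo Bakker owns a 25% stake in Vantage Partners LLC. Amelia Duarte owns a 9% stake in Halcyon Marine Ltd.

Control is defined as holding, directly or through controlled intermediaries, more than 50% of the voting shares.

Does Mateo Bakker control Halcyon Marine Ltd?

Mateo holds 100% of Meridian, so Mateo controls Meridian.
Meridian and Mateo together hold 11% + 43% = 54% of Everline, so Mateo controls Everline.
Mateo holds 91% of Windward, so Mateo controls Windward.
Mateo and Windward together hold 25% + 65% = 90% of Vantage, so Mateo controls Vantage.
Vantage and Everline together hold 28% + 63% = 91% of Halcyon, so Mateo controls Halcyon.

Yes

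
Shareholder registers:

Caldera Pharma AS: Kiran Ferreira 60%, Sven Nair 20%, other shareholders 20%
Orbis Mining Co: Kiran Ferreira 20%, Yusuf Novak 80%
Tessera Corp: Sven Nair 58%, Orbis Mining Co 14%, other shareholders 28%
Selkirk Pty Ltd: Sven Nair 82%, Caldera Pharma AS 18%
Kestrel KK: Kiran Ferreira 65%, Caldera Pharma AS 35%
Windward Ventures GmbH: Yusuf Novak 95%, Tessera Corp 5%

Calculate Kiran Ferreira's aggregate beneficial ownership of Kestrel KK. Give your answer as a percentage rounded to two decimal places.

86.00%

Kiran reaches Kestrel along 2 paths.
Direct stake: 65% = 65%.
Via Caldera: 60% × 35% = 21%.
Total: 65% + 21% = 86%.
Rounded: 86.00%.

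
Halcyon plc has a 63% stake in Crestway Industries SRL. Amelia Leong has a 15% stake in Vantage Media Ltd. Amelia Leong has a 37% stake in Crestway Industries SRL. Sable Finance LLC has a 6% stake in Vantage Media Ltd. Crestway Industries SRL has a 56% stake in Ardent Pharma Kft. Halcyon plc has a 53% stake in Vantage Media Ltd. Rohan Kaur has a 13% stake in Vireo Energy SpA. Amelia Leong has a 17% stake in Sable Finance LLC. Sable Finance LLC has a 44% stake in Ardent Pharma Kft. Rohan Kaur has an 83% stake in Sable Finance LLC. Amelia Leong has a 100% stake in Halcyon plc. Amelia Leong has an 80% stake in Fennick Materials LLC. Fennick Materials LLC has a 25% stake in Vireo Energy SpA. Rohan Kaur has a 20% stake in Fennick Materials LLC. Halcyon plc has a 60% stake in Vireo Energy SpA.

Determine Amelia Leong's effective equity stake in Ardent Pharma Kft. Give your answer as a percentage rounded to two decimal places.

63.48%

Amelia reaches Ardent along 3 paths.
Via Sable: 17% × 44% = 7.48%.
Via Crestway: 37% × 56% = 20.72%.
Via Halcyon → Crestway: 100% × 63% × 56% = 35.28%.
Total: 7.48% + 20.72% + 35.28% = 63.48%.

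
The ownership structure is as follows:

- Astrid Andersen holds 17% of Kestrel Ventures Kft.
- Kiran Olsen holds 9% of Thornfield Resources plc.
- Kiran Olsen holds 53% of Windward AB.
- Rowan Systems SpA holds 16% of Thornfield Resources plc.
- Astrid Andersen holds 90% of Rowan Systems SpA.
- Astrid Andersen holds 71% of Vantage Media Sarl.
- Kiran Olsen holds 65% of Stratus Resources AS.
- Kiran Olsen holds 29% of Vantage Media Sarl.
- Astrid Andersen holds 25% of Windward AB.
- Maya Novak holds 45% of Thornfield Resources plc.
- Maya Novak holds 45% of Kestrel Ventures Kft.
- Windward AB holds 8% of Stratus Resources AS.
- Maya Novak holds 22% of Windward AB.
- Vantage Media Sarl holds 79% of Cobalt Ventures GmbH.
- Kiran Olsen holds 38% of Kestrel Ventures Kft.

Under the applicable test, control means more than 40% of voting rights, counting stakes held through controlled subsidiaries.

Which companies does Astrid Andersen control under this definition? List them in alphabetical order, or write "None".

Cobalt Ventures GmbH, Rowan Systems SpA, Vantage Media Sarl

Astrid holds 71% of Vantage, so Astrid controls Vantage.
Astrid holds 90% of Rowan, so Astrid controls Rowan.
Vantage holds 79% of Cobalt, so Astrid controls Cobalt.
No other company's threshold is met.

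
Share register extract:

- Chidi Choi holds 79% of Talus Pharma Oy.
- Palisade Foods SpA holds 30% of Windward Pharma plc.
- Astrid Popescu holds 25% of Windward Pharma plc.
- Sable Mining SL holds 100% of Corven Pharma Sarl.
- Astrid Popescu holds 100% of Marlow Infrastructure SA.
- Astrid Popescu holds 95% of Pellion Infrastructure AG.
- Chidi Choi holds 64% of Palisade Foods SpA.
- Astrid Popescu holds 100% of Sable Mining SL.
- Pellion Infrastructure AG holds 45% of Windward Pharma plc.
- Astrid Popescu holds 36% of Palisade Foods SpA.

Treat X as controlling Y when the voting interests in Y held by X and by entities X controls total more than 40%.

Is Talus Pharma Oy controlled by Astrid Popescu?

Astrid holds 100% of Sable, so Astrid controls Sable.
Astrid holds 95% of Pellion, so Astrid controls Pellion.
Astrid holds 100% of Marlow, so Astrid controls Marlow.
Sable holds 100% of Corven, so Astrid controls Corven.
Astrid and Pellion together hold 25% + 45% = 70% of Windward, so Astrid controls Windward.
Neither Astrid nor any entity Astrid controls holds any voting interest in Talus.
So Astrid does not control Talus.

No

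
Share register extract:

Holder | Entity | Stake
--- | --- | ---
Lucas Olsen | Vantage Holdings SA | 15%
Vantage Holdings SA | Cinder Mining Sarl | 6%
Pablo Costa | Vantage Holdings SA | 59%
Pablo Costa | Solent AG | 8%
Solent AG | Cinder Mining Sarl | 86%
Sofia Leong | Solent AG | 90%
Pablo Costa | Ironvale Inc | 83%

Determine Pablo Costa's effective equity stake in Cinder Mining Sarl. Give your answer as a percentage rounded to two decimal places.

10.42%

Pablo reaches Cinder along 2 paths.
Via Solent: 8% × 86% = 6.88%.
Via Vantage: 59% × 6% = 3.54%.
Total: 6.88% + 3.54% = 10.42%.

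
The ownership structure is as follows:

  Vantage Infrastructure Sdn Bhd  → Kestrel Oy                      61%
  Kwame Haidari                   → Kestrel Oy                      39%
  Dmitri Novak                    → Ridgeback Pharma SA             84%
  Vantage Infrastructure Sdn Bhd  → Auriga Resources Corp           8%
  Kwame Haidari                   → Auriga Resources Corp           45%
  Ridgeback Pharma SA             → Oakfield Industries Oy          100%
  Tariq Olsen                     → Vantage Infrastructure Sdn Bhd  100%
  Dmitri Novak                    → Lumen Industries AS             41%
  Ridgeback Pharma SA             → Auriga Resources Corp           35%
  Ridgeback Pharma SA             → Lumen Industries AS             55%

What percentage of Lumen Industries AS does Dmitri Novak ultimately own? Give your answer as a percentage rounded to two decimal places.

Dmitri reaches Lumen along 2 paths.
Via Ridgeback: 84% × 55% = 46.2%.
Direct stake: 41% = 41%.
Total: 46.2% + 41% = 87.2%.
Rounded: 87.20%.

87.20%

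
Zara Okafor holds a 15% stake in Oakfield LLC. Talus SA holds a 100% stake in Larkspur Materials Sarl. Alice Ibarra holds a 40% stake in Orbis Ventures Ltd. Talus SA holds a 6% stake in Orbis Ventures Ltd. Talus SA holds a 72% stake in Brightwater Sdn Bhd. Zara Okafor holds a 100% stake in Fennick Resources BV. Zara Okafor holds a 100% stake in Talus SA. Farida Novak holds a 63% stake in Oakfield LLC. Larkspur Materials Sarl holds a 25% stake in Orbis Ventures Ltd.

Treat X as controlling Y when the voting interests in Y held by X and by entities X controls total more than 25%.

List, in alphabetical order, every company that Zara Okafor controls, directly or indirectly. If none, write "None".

Zara holds 100% of Fennick, so Zara controls Fennick.
Zara holds 100% of Talus, so Zara controls Talus.
Talus holds 100% of Larkspur, so Zara controls Larkspur.
Talus holds 72% of Brightwater, so Zara controls Brightwater.
Larkspur and Talus together hold 25% + 6% = 31% of Orbis, so Zara controls Orbis.
No other company's threshold is met.

Brightwater Sdn Bhd, Fennick Resources BV, Larkspur Materials Sarl, Orbis Ventures Ltd, Talus SA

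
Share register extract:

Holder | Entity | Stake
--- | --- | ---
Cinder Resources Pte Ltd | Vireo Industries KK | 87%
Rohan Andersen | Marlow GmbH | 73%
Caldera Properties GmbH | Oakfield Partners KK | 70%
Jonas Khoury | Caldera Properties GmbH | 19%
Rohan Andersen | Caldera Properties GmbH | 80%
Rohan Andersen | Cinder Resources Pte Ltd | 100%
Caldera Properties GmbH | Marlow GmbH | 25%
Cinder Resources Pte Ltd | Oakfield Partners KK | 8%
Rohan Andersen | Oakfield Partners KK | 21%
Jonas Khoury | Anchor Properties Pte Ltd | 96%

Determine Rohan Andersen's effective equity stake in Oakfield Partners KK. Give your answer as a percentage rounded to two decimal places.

85.00%

Rohan reaches Oakfield along 3 paths.
Via Cinder: 100% × 8% = 8%.
Via Caldera: 80% × 70% = 56%.
Direct stake: 21% = 21%.
Total: 8% + 56% + 21% = 85%.
Rounded: 85.00%.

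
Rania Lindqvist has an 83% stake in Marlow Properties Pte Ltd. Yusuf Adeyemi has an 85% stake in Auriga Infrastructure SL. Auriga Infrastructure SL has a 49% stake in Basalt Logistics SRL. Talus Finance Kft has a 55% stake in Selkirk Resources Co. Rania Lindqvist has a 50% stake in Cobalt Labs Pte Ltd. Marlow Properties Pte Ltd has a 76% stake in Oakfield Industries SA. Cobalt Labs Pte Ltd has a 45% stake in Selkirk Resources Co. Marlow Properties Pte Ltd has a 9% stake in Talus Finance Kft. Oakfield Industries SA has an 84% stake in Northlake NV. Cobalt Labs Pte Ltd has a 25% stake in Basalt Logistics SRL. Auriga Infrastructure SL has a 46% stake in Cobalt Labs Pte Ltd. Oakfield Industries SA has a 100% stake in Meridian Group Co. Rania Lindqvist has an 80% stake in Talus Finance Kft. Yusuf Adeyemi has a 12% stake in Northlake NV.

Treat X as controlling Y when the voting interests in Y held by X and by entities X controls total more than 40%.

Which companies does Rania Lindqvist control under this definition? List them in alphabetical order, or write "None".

Rania holds 83% of Marlow, so Rania controls Marlow.
Rania holds 50% of Cobalt, so Rania controls Cobalt.
Marlow and Rania together hold 9% + 80% = 89% of Talus, so Rania controls Talus.
Marlow holds 76% of Oakfield, so Rania controls Oakfield.
Talus and Cobalt together hold 55% + 45% = 100% of Selkirk, so Rania controls Selkirk.
Oakfield holds 100% of Meridian, so Rania controls Meridian.
Oakfield holds 84% of Northlake, so Rania controls Northlake.
No other company's threshold is met.

Cobalt Labs Pte Ltd, Marlow Properties Pte Ltd, Meridian Group Co, Northlake NV, Oakfield Industries SA, Selkirk Resources Co, Talus Finance Kft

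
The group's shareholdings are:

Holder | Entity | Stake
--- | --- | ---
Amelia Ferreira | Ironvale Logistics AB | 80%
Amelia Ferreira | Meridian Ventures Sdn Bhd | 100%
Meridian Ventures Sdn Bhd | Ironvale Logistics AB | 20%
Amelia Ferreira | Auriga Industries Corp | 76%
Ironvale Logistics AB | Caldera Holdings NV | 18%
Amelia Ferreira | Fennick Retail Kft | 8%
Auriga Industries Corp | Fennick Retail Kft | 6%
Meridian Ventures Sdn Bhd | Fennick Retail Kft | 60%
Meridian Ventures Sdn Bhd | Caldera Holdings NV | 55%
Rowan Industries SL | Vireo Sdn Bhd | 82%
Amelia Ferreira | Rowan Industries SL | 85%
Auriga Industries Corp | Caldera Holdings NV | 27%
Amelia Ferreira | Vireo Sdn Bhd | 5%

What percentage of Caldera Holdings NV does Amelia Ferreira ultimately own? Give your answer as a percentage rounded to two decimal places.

Amelia reaches Caldera along 4 paths.
Via Auriga: 76% × 27% = 20.52%.
Via Meridian: 100% × 55% = 55%.
Via Ironvale: 80% × 18% = 14.4%.
Via Meridian → Ironvale: 100% × 20% × 18% = 3.6%.
Total: 20.52% + 55% + 14.4% + 3.6% = 93.52%.

93.52%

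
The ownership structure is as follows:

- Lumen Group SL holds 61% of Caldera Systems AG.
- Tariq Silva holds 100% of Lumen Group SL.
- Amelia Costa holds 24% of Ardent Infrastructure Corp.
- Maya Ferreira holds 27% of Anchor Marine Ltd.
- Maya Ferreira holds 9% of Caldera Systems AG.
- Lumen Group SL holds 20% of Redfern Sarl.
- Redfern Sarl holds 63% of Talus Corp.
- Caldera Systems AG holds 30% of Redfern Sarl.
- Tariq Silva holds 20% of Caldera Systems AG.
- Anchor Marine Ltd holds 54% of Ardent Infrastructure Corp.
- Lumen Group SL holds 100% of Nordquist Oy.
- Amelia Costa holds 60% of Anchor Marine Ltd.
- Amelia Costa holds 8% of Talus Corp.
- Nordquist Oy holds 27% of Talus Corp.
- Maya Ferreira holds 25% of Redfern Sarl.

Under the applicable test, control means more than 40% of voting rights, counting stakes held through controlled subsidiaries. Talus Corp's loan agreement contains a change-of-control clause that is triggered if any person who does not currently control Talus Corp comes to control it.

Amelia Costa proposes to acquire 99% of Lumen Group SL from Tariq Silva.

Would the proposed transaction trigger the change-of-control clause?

Yes

The purchase adds only to Amelia's holdings (Tariq's stake shrinks), so Amelia is the only person who could newly come to control Talus.
Amelia holds 60% of Anchor, so Amelia controls Anchor.
Anchor and Amelia together hold 54% + 24% = 78% of Ardent, so Amelia controls Ardent.
In Talus, Amelia's side holds only 8%, not > 40%.
So before the transaction, Amelia does not control Talus.
After the purchase, Amelia holds 99% of Lumen directly, and Tariq's stake falls to 1%.
Amelia holds 99% of Lumen, so Amelia controls Lumen.
Lumen holds 61% of Caldera, so Amelia controls Caldera.
Lumen and Caldera together hold 20% + 30% = 50% of Redfern, so Amelia controls Redfern.
Lumen holds 100% of Nordquist, so Amelia controls Nordquist.
Redfern and Nordquist and Amelia together hold 63% + 27% + 8% = 98% of Talus, so Amelia controls Talus.
Amelia did not control Talus before and does after, so the clause is triggered.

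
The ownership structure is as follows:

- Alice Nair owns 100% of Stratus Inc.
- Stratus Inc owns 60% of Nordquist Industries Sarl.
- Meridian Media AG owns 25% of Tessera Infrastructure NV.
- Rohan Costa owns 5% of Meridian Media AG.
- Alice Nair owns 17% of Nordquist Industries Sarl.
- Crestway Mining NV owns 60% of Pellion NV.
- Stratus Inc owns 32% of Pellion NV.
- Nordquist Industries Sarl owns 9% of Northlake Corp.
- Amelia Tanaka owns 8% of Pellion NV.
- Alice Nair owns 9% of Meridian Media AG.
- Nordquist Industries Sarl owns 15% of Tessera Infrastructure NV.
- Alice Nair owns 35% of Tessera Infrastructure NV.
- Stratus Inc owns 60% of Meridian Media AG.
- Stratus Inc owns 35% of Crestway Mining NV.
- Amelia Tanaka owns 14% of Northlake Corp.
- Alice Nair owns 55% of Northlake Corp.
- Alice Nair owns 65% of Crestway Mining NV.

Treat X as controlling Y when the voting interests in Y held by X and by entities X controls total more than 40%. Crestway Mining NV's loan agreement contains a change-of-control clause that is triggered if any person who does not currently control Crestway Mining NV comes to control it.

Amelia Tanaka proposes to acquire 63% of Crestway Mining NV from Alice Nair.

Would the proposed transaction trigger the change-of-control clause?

Yes

The purchase adds only to Amelia's holdings (Alice's stake shrinks), so Amelia is the only person who could newly come to control Crestway.
Amelia's largest direct stake is 14% in Northlake, which does not meet the threshold, so Amelia controls no company.
Neither Amelia nor any entity Amelia controls holds any voting interest in Crestway.
So before the transaction, Amelia does not control Crestway.
After the purchase, Amelia holds 63% of Crestway directly, and Alice's stake falls to 2%.
Amelia holds 63% of Crestway, so Amelia controls Crestway.
Amelia did not control Crestway before and does after, so the clause is triggered.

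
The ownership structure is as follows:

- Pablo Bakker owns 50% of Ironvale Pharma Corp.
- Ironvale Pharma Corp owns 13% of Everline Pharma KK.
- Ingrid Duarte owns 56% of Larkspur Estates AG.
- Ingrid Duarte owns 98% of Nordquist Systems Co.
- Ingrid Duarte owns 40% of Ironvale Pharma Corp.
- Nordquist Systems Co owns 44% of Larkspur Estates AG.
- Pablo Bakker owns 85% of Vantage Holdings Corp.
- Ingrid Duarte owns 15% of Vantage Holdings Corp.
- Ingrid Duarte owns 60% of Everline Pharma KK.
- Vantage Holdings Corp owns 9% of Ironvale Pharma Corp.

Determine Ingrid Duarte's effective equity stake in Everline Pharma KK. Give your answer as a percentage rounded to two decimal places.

Ingrid reaches Everline along 3 paths.
Via Vantage → Ironvale: 15% × 9% × 13% = 0.1755%.
Via Ironvale: 40% × 13% = 5.2%.
Direct stake: 60% = 60%.
Total: 0.1755% + 5.2% + 60% = 65.3755%.
Rounded: 65.38%.

65.38%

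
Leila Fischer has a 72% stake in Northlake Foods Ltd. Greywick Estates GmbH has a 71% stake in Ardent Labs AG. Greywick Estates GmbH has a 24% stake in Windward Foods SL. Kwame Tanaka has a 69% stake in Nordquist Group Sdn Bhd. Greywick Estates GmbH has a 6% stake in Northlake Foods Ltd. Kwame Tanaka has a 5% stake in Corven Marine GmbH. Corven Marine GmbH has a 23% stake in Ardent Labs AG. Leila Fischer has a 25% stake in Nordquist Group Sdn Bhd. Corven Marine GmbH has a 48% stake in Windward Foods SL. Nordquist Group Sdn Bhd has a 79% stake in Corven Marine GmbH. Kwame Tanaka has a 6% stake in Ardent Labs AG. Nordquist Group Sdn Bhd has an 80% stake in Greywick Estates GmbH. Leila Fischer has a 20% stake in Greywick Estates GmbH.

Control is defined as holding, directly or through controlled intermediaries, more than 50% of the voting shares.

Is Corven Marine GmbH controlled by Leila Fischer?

No

Leila holds 72% of Northlake, so Leila controls Northlake.
Neither Leila nor any entity Leila controls holds any voting interest in Corven.
So Leila does not control Corven.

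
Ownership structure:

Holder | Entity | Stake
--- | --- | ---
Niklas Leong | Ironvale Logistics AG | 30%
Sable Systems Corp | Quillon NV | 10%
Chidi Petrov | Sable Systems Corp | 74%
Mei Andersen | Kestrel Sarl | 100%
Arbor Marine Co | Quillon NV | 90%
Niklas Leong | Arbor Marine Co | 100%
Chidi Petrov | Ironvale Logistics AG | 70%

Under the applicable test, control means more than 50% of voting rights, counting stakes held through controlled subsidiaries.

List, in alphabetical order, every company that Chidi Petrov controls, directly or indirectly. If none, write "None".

Ironvale Logistics AG, Sable Systems Corp

Chidi holds 74% of Sable, so Chidi controls Sable.
Chidi holds 70% of Ironvale, so Chidi controls Ironvale.
No other company's threshold is met.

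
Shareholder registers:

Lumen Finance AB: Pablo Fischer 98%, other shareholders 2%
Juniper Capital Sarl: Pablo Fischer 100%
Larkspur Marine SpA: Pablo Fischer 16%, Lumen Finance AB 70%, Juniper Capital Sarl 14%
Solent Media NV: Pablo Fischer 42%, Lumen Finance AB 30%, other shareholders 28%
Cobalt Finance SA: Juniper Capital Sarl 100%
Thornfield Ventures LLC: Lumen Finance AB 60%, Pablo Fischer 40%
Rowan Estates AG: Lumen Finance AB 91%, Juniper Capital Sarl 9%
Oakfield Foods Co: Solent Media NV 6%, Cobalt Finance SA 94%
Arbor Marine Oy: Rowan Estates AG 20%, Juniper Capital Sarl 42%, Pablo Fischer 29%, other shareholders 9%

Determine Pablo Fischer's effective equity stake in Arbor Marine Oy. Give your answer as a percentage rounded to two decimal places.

90.64%

Pablo reaches Arbor along 4 paths.
Via Lumen → Rowan: 98% × 91% × 20% = 17.836%.
Via Juniper → Rowan: 100% × 9% × 20% = 1.8%.
Via Juniper: 100% × 42% = 42%.
Direct stake: 29% = 29%.
Total: 17.836% + 1.8% + 42% + 29% = 90.636%.
Rounded: 90.64%.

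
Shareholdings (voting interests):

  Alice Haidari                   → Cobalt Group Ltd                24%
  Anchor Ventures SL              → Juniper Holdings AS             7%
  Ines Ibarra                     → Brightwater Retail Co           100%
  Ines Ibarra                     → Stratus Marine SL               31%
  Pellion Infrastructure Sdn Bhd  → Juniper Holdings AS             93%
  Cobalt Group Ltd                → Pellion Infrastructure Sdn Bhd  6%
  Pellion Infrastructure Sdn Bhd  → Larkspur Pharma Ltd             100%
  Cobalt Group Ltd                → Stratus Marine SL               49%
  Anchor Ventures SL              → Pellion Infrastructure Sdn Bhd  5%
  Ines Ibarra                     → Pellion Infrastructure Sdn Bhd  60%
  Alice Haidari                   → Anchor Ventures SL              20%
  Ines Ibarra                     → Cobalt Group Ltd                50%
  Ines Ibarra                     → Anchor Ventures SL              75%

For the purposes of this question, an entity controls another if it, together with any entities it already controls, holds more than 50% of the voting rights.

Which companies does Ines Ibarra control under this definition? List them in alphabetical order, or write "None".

Anchor Ventures SL, Brightwater Retail Co, Juniper Holdings AS, Larkspur Pharma Ltd, Pellion Infrastructure Sdn Bhd

Ines holds 75% of Anchor, so Ines controls Anchor.
Ines holds 100% of Brightwater, so Ines controls Brightwater.
Anchor and Ines together hold 5% + 60% = 65% of Pellion, so Ines controls Pellion.
Pellion holds 100% of Larkspur, so Ines controls Larkspur.
Anchor and Pellion together hold 7% + 93% = 100% of Juniper, so Ines controls Juniper.
No other company's threshold is met.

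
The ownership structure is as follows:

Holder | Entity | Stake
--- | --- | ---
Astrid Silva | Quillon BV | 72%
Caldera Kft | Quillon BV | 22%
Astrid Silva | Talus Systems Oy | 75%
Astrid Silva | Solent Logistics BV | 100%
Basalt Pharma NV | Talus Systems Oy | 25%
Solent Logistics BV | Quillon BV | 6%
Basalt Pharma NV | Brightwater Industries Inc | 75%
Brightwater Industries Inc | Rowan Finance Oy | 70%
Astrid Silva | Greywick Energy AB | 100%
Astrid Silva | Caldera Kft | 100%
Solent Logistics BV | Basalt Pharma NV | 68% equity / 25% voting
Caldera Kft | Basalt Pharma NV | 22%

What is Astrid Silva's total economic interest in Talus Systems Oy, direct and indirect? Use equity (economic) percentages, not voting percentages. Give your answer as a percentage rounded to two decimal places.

Astrid reaches Talus along 3 paths.
Direct stake: 75% = 75%.
Via Caldera → Basalt: 100% × 22% × 25% = 5.5%.
Via Solent → Basalt: 100% × 68% × 25% = 17%.
Total: 75% + 5.5% + 17% = 97.5%.
Rounded: 97.50%.

97.50%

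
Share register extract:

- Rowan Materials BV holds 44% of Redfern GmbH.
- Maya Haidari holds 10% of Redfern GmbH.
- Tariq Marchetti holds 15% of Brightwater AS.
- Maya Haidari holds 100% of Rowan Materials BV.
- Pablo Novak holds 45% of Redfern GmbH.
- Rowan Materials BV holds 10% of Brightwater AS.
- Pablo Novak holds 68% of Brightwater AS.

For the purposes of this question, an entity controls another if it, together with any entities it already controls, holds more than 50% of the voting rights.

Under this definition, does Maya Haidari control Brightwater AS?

Maya holds 100% of Rowan, so Maya controls Rowan.
Rowan and Maya together hold 44% + 10% = 54% of Redfern, so Maya controls Redfern.
In Brightwater, Maya's side holds only 10%, not > 50%.
So Maya does not control Brightwater.

No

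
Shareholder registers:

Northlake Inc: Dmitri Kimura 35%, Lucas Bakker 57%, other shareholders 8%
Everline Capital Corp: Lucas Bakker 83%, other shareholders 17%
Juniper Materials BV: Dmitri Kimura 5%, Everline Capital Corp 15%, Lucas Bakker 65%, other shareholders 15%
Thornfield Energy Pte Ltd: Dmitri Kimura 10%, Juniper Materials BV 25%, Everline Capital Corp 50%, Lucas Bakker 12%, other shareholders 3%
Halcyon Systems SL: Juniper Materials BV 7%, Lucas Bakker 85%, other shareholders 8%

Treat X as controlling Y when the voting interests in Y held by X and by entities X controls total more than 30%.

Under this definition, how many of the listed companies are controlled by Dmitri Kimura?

Dmitri holds 35% of Northlake, so Dmitri controls Northlake.
No other company's threshold is met.
Dmitri controls 1 company.

1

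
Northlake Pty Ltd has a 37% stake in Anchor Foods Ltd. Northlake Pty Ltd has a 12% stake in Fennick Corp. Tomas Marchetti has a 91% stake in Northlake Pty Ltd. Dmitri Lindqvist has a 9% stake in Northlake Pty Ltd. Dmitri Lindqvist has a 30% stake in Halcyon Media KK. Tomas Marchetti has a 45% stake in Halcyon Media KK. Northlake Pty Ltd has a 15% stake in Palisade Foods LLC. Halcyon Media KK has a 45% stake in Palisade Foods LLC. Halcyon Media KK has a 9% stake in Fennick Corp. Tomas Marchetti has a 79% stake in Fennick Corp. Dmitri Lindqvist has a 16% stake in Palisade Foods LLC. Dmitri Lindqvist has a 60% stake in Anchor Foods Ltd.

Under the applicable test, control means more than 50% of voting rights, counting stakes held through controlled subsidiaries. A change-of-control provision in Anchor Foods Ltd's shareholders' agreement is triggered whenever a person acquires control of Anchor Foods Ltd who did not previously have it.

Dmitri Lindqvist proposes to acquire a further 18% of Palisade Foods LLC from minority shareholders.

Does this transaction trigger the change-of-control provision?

No

The purchase changes only Dmitri's holdings, so Dmitri is the only person who could newly come to control Anchor.
Dmitri holds 60% of Anchor, so Dmitri controls Anchor.
So Dmitri already controls Anchor before the transaction.
After the purchase, Dmitri's direct stake in Palisade rises to 16% + 18% = 34%.
Dmitri controlled Anchor already, so this is not a new person acquiring control; every other person's position is unchanged or reduced.
No new person acquires control, so the clause is not triggered.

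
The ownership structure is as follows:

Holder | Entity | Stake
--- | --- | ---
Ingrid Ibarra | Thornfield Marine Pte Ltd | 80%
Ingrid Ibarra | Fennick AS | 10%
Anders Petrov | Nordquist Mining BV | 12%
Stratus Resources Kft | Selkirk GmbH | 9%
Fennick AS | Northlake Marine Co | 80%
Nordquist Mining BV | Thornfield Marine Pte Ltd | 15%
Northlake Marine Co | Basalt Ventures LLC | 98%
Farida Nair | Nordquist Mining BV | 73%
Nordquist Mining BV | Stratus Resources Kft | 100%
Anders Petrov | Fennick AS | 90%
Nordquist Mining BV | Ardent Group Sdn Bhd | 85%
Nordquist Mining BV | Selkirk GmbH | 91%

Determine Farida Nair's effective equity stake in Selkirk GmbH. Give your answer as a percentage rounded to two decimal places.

73.00%

Farida reaches Selkirk along 2 paths.
Via Nordquist: 73% × 91% = 66.43%.
Via Nordquist → Stratus: 73% × 100% × 9% = 6.57%.
Total: 66.43% + 6.57% = 73%.
Rounded: 73.00%.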